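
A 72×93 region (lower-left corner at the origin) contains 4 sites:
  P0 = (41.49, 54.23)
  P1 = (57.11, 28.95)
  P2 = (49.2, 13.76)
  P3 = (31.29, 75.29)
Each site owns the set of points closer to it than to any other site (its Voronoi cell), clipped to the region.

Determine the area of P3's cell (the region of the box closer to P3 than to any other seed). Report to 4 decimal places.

1. box [0,72]×[0,93]: [(0, 0) (72, 0) (72, 93) (0, 93)]
2. ⊥bis P3·P0 via (36.39,64.76): [(0, 47.1352) (72, 82.007) (72, 93) (0, 93)]  |A|=2046.88
3. ⊥bis P3·P1 via (44.2,52.12): [(0, 47.1352) (72, 82.007) (72, 93) (0, 93)]  |A|=2046.88
4. ⊥bis P3·P2 via (40.245,44.525): [(0, 47.1352) (72, 82.007) (72, 93) (0, 93)]  |A|=2046.88
5. canonical 4-gon: [(0, 47.1352) (72, 82.007) (72, 93) (0, 93)]
6. shoelace: 2046.88

Area of P3's cell: 2046.8800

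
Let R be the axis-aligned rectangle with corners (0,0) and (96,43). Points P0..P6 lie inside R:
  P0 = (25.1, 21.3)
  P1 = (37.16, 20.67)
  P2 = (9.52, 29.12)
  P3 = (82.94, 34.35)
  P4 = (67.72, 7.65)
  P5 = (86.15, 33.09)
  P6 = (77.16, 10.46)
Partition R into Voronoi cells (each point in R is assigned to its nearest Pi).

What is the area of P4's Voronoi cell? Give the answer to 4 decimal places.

Area of P4's cell: 520.9600

1. box [0,96]×[0,43]: [(0, 0) (96, 0) (96, 43) (0, 43)]
2. ⊥bis P4·P0 via (46.41,14.475): [(41.7741, 0) (96, 0) (96, 43) (55.5458, 43)]  |A|=2035.6238
3. ⊥bis P4·P1 via (52.44,14.16): [(46.4072, 0) (96, 0) (96, 43) (64.7272, 43)]  |A|=1738.611
4. ⊥bis P4·P2 via (38.62,18.385): [(46.4072, 0) (96, 0) (96, 43) (64.7272, 43)]  |A|=1738.611
5. ⊥bis P4·P3 via (75.33,21): [(59.2576, 30.1619) (46.4072, 0) (96, 0) (96, 9.2173)]  |A|=917.2403
6. ⊥bis P4·P5 via (76.935,20.37): [(78.7801, 19.0333) (59.2576, 30.1619) (46.4072, 0) (96, 0) (96, 6.5584)]  |A|=894.3468
7. ⊥bis P4·P6 via (72.44,9.055): [(67.5671, 25.4251) (59.2576, 30.1619) (46.4072, 0) (75.1354, 0)]  |A|=520.96
8. canonical 4-gon: [(67.5671, 25.4251) (59.2576, 30.1619) (46.4072, 0) (75.1354, 0)]
9. shoelace: 520.96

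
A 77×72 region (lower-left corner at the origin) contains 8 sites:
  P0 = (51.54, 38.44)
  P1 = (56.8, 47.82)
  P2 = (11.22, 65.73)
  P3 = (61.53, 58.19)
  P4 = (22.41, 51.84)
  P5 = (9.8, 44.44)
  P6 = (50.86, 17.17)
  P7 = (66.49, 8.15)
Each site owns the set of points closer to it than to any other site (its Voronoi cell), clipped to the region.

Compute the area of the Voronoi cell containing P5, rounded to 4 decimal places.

1. box [0,77]×[0,72]: [(0, 0) (77, 0) (77, 72) (0, 72)]
2. ⊥bis P5·P0 via (30.67,41.44): [(0, 0) (24.7131, 0) (35.0629, 72) (0, 72)]  |A|=2151.9372
3. ⊥bis P5·P1 via (33.3,46.13): [(0, 0) (24.7131, 0) (32.6478, 55.1989) (31.4396, 72) (0, 72)]  |A|=2121.4992
4. ⊥bis P5·P2 via (10.51,55.085): [(0, 55.786) (0, 0) (24.7131, 0) (32.4213, 53.6236)]  |A|=1566.9315
5. ⊥bis P5·P3 via (35.665,51.315): [(0, 55.786) (0, 0) (24.7131, 0) (32.4213, 53.6236)]  |A|=1566.9315
6. ⊥bis P5·P4 via (16.105,48.14): [(12.0913, 54.9795) (0, 55.786) (0, 0) (24.7131, 0) (28.5778, 26.8856)]  |A|=1292.5338
7. ⊥bis P5·P6 via (30.33,30.805): [(28.1787, 27.5658) (12.0913, 54.9795) (0, 55.786) (0, 0) (9.8709, 0)]  |A|=1081.2841
8. ⊥bis P5·P7 via (38.145,26.295): [(28.1787, 27.5658) (12.0913, 54.9795) (0, 55.786) (0, 0) (9.8709, 0)]  |A|=1081.2841
9. canonical 5-gon: [(28.1787, 27.5658) (12.0913, 54.9795) (0, 55.786) (0, 0) (9.8709, 0)]
10. shoelace: 1081.2841

Area of P5's cell: 1081.2841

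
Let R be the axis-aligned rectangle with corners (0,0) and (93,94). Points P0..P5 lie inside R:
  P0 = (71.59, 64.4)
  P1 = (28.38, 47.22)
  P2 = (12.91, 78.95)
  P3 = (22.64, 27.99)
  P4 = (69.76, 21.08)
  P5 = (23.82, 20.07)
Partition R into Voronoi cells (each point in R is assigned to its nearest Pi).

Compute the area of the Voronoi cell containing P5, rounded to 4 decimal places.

Area of P5's cell: 1129.6359

1. box [0,93]×[0,94]: [(0, 0) (93, 0) (93, 94) (0, 94)]
2. ⊥bis P5·P0 via (47.705,42.235): [(0, 93.6419) (0, 0) (86.8986, 0)]  |A|=4068.6743
3. ⊥bis P5·P1 via (26.1,33.645): [(61.1374, 27.7603) (0, 38.0286) (0, 0) (86.8986, 0)]  |A|=2368.65
4. ⊥bis P5·P2 via (18.365,49.51): [(61.1374, 27.7603) (0, 38.0286) (0, 0) (86.8986, 0)]  |A|=2368.65
5. ⊥bis P5·P3 via (23.23,24.03): [(61.1374, 27.7603) (55.0873, 28.7764) (0, 20.569) (0, 0) (86.8986, 0)]  |A|=1887.7466
6. ⊥bis P5·P4 via (46.79,20.575): [(46.6374, 27.5175) (0, 20.569) (0, 0) (47.2423, 0)]  |A|=1129.6359
7. canonical 4-gon: [(46.6374, 27.5175) (0, 20.569) (0, 0) (47.2423, 0)]
8. shoelace: 1129.6359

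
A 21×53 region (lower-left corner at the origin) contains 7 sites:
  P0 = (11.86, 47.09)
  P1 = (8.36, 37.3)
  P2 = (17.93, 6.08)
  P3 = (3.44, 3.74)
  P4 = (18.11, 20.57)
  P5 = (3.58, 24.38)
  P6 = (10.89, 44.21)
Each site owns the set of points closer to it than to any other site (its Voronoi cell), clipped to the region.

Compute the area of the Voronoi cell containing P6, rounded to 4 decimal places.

1. box [0,21]×[0,53]: [(0, 0) (21, 0) (21, 53) (0, 53)]
2. ⊥bis P6·P0 via (11.375,45.65): [(0, 49.4812) (0, 0) (21, 0) (21, 42.4082)]  |A|=964.8388
3. ⊥bis P6·P1 via (9.625,40.755): [(0, 49.4812) (0, 44.2791) (21, 36.5902) (21, 42.4082)]  |A|=115.7116
4. ⊥bis P6·P2 via (14.41,25.145): [(0, 49.4812) (0, 44.2791) (21, 36.5902) (21, 42.4082)]  |A|=115.7116
5. ⊥bis P6·P3 via (7.165,23.975): [(0, 49.4812) (0, 44.2791) (21, 36.5902) (21, 42.4082)]  |A|=115.7116
6. ⊥bis P6·P4 via (14.5,32.39): [(0, 49.4812) (0, 44.2791) (21, 36.5902) (21, 42.4082)]  |A|=115.7116
7. ⊥bis P6·P5 via (7.235,34.295): [(0, 49.4812) (0, 44.2791) (21, 36.5902) (21, 42.4082)]  |A|=115.7116
8. canonical 4-gon: [(0, 49.4812) (0, 44.2791) (21, 36.5902) (21, 42.4082)]
9. shoelace: 115.7116

Area of P6's cell: 115.7116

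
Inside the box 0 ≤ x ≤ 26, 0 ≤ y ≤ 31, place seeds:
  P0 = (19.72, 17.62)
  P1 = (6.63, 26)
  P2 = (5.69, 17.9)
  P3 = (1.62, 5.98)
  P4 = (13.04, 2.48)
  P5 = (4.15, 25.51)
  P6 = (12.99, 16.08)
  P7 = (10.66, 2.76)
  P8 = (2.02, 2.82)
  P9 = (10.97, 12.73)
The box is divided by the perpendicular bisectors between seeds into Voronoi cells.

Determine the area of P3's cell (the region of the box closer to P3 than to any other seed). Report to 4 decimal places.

Area of P3's cell: 48.6034

1. box [0,26]×[0,31]: [(0, 0) (26, 0) (26, 31) (0, 31)]
2. ⊥bis P3·P0 via (10.67,11.8): [(0, 28.3917) (0, 0) (18.2585, 0)]  |A|=259.1947
3. ⊥bis P3·P1 via (4.125,15.99): [(8.714, 14.8416) (0, 17.0223) (0, 0) (18.2585, 0)]  |A|=209.6586
4. ⊥bis P3·P2 via (3.655,11.94): [(12.5284, 8.9102) (0, 13.188) (0, 0) (18.2585, 0)]  |A|=163.9559
5. ⊥bis P3·P4 via (7.33,4.23): [(9.121, 10.0737) (0, 13.188) (0, 0) (6.0336, 0)]  |A|=90.5338
6. ⊥bis P3·P5 via (2.885,15.745): [(9.121, 10.0737) (0, 13.188) (0, 0) (6.0336, 0)]  |A|=90.5338
7. ⊥bis P3·P6 via (7.305,11.03): [(8.8731, 9.2648) (7.7337, 10.5473) (0, 13.188) (0, 0) (6.0336, 0)]  |A|=89.914
8. ⊥bis P3·P7 via (6.14,4.37): [(8.1667, 10.0599) (7.7337, 10.5473) (0, 13.188) (0, 0) (4.5834, 0)]  |A|=78.2188
9. ⊥bis P3·P8 via (1.82,4.4): [(6.3552, 4.9741) (8.1667, 10.0599) (7.7337, 10.5473) (0, 13.188) (0, 4.1696)]  |A|=53.5704
10. ⊥bis P3·P9 via (6.295,9.355): [(6.3552, 4.9741) (7.3802, 7.8518) (4.682, 11.5893) (0, 13.188) (0, 4.1696)]  |A|=48.6034
11. canonical 5-gon: [(6.3552, 4.9741) (7.3802, 7.8518) (4.682, 11.5893) (0, 13.188) (0, 4.1696)]
12. shoelace: 48.6034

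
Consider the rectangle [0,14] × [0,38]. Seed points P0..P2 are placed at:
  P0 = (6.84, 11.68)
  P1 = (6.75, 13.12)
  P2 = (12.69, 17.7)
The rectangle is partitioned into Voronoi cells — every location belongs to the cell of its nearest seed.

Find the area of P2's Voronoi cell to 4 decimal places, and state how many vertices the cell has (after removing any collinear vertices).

1. box [0,14]×[0,38]: [(0, 0) (14, 0) (14, 38) (0, 38)]
2. ⊥bis P2·P0 via (9.765,14.69): [(0, 24.1792) (14, 10.5746) (14, 38) (0, 38)]  |A|=288.7231
3. ⊥bis P2·P1 via (9.72,15.41): [(0, 28.0163) (11.7997, 12.7128) (14, 10.5746) (14, 38) (0, 38)]  |A|=266.0852
4. canonical 5-gon: [(0, 28.0163) (11.7997, 12.7128) (14, 10.5746) (14, 38) (0, 38)]
5. shoelace: 266.0852

Area of P2's cell: 266.0852 (5 vertices)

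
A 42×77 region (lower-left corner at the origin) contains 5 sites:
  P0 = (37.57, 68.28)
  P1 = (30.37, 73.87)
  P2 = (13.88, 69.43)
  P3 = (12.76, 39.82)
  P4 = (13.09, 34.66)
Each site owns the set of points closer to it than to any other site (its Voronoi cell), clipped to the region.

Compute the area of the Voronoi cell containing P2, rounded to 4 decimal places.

Area of P2's cell: 525.0370

1. box [0,42]×[0,77]: [(0, 0) (42, 0) (42, 77) (0, 77)]
2. ⊥bis P2·P0 via (25.725,68.855): [(0, 0) (22.3825, 0) (26.1204, 77) (0, 77)]  |A|=1867.3621
3. ⊥bis P2·P1 via (22.125,71.65): [(0, 0) (22.3825, 0) (25.2901, 59.8951) (20.6845, 77) (0, 77)]  |A|=1820.8719
4. ⊥bis P2·P3 via (13.32,54.625): [(0, 55.1288) (25.0128, 54.1827) (25.2901, 59.8951) (20.6845, 77) (0, 77)]  |A|=525.037
5. ⊥bis P2·P4 via (13.485,52.045): [(0, 55.1288) (25.0128, 54.1827) (25.2901, 59.8951) (20.6845, 77) (0, 77)]  |A|=525.037
6. canonical 5-gon: [(0, 55.1288) (25.0128, 54.1827) (25.2901, 59.8951) (20.6845, 77) (0, 77)]
7. shoelace: 525.037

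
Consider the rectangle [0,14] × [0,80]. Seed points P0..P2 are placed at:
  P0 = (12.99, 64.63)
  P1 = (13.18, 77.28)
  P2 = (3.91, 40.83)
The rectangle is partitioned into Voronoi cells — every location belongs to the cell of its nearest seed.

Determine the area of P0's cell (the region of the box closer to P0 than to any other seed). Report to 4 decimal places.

1. box [0,14]×[0,80]: [(0, 0) (14, 0) (14, 80) (0, 80)]
2. ⊥bis P0·P1 via (13.085,70.955): [(0, 71.1515) (0, 0) (14, 0) (14, 70.9413)]  |A|=994.6495
3. ⊥bis P0·P2 via (8.45,52.73): [(0, 71.1515) (0, 55.9538) (14, 50.6126) (14, 70.9413)]  |A|=248.6848
4. canonical 4-gon: [(0, 71.1515) (0, 55.9538) (14, 50.6126) (14, 70.9413)]
5. shoelace: 248.6848

Area of P0's cell: 248.6848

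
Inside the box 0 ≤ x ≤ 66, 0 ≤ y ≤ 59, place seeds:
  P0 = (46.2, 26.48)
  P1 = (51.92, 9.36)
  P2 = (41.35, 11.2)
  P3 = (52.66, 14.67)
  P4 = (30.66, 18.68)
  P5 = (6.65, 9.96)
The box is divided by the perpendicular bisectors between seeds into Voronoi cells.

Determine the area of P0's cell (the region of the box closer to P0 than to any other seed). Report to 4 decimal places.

Area of P0's cell: 1328.3410

1. box [0,66]×[0,59]: [(0, 0) (66, 0) (66, 59) (0, 59)]
2. ⊥bis P0·P1 via (49.06,17.92): [(0, 1.5285) (66, 23.5799) (66, 59) (0, 59)]  |A|=3065.4255
3. ⊥bis P0·P2 via (43.775,18.84): [(0, 32.7346) (47.8973, 17.5315) (66, 23.5799) (66, 59) (0, 59)]  |A|=2318.0812
4. ⊥bis P0·P3 via (49.43,20.575): [(0, 32.7346) (45.3463, 18.3413) (66, 29.6387) (66, 59) (0, 59)]  |A|=2240.469
5. ⊥bis P0·P4 via (38.43,22.58): [(39.65, 20.1493) (45.3463, 18.3413) (66, 29.6387) (66, 59) (20.1497, 59)]  |A|=1328.341
6. ⊥bis P0·P5 via (26.425,18.22): [(39.65, 20.1493) (45.3463, 18.3413) (66, 29.6387) (66, 59) (20.1497, 59)]  |A|=1328.341
7. canonical 5-gon: [(39.65, 20.1493) (45.3463, 18.3413) (66, 29.6387) (66, 59) (20.1497, 59)]
8. shoelace: 1328.341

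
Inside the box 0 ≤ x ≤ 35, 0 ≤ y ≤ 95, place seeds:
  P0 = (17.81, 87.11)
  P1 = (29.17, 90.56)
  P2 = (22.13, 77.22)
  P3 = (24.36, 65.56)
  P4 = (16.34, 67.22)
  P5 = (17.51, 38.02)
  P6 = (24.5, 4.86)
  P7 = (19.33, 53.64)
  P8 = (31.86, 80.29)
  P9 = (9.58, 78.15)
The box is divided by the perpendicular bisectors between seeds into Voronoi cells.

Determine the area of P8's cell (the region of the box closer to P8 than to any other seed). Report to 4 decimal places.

1. box [0,35]×[0,95]: [(0, 0) (35, 0) (35, 95) (0, 95)]
2. ⊥bis P8·P0 via (24.835,83.7): [(0, 32.537) (0, 0) (35, 0) (35, 95) (30.3201, 95)]  |A|=2378.0568
3. ⊥bis P8·P1 via (30.515,85.425): [(24.9669, 83.9718) (0, 32.537) (0, 0) (35, 0) (35, 86.5997)]  |A|=2310.1114
4. ⊥bis P8·P2 via (26.995,78.755): [(25.3198, 84.0642) (35, 53.3841) (35, 86.5997)]  |A|=160.7665
5. ⊥bis P8·P3 via (28.11,72.925): [(25.3198, 84.0642) (28.9731, 72.4855) (35, 69.4169) (35, 86.5997)]  |A|=112.4529
6. ⊥bis P8·P4 via (24.1,73.755): [(25.3198, 84.0642) (28.9731, 72.4855) (35, 69.4169) (35, 86.5997)]  |A|=112.4529
7. ⊥bis P8·P5 via (24.685,59.155): [(25.3198, 84.0642) (28.9731, 72.4855) (35, 69.4169) (35, 86.5997)]  |A|=112.4529
8. ⊥bis P8·P6 via (28.18,42.575): [(25.3198, 84.0642) (28.9731, 72.4855) (35, 69.4169) (35, 86.5997)]  |A|=112.4529
9. ⊥bis P8·P7 via (25.595,66.965): [(25.3198, 84.0642) (28.9731, 72.4855) (35, 69.4169) (35, 86.5997)]  |A|=112.4529
10. ⊥bis P8·P9 via (20.72,79.22): [(25.3198, 84.0642) (28.9731, 72.4855) (35, 69.4169) (35, 86.5997)]  |A|=112.4529
11. canonical 4-gon: [(25.3198, 84.0642) (28.9731, 72.4855) (35, 69.4169) (35, 86.5997)]
12. shoelace: 112.4529

Area of P8's cell: 112.4529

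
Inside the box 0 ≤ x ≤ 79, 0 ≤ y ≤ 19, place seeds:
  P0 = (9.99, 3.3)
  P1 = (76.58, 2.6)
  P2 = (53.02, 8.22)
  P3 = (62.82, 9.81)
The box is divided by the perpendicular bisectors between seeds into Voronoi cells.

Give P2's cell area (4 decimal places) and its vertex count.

1. box [0,79]×[0,19]: [(0, 0) (79, 0) (79, 19) (0, 19)]
2. ⊥bis P2·P0 via (31.505,5.76): [(32.1636, 0) (79, 0) (79, 19) (29.9912, 19)]  |A|=910.5299
3. ⊥bis P2·P1 via (64.8,5.41): [(32.1636, 0) (63.5095, 0) (68.0418, 19) (29.9912, 19)]  |A|=659.2669
4. ⊥bis P2·P3 via (57.92,9.015): [(32.1636, 0) (59.3826, 0) (56.3, 19) (29.9912, 19)]  |A|=508.5148
5. canonical 4-gon: [(32.1636, 0) (59.3826, 0) (56.3, 19) (29.9912, 19)]
6. shoelace: 508.5148

Area of P2's cell: 508.5148 (4 vertices)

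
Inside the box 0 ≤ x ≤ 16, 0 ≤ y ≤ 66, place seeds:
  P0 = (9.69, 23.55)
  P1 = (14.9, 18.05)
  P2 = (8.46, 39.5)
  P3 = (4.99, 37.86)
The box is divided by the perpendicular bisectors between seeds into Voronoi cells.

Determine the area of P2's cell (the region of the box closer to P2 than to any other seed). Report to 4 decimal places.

1. box [0,16]×[0,66]: [(0, 0) (16, 0) (16, 66) (0, 66)]
2. ⊥bis P2·P0 via (9.075,31.525): [(0, 30.8252) (16, 32.059) (16, 66) (0, 66)]  |A|=552.9264
3. ⊥bis P2·P1 via (11.68,28.775): [(0, 30.8252) (16, 32.059) (16, 66) (0, 66)]  |A|=552.9264
4. ⊥bis P2·P3 via (6.725,38.68): [(0, 52.9091) (10.0703, 31.6018) (16, 32.059) (16, 66) (0, 66)]  |A|=441.73
5. canonical 5-gon: [(0, 52.9091) (10.0703, 31.6018) (16, 32.059) (16, 66) (0, 66)]
6. shoelace: 441.73

Area of P2's cell: 441.7300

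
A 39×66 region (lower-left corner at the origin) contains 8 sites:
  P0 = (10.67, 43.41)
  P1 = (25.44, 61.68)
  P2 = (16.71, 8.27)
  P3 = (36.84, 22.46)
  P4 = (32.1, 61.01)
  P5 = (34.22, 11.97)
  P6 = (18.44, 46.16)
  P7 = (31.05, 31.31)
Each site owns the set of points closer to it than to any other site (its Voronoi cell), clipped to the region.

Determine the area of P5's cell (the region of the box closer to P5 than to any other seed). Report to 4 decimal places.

1. box [0,39]×[0,66]: [(0, 0) (39, 0) (39, 66) (0, 66)]
2. ⊥bis P5·P0 via (22.445,27.69): [(0, 10.8777) (0, 0) (39, 0) (39, 40.0905)]  |A|=993.8783
3. ⊥bis P5·P1 via (29.83,36.825): [(36.1248, 37.9368) (0, 10.8777) (0, 0) (39, 0) (39, 38.4446)]  |A|=991.5124
4. ⊥bis P5·P2 via (25.465,10.12): [(36.1248, 37.9368) (21.847, 27.2421) (27.6034, 0) (39, 0) (39, 38.4446)]  |A|=496.7032
5. ⊥bis P5·P3 via (35.53,17.215): [(23.3214, 20.2642) (27.6034, 0) (39, 0) (39, 16.3483)]  |A|=243.6304
6. ⊥bis P5·P4 via (33.16,36.49): [(23.3214, 20.2642) (27.6034, 0) (39, 0) (39, 16.3483)]  |A|=243.6304
7. ⊥bis P5·P6 via (26.33,29.065): [(23.3214, 20.2642) (27.6034, 0) (39, 0) (39, 16.3483)]  |A|=243.6304
8. ⊥bis P5·P7 via (32.635,21.64): [(23.686, 20.1732) (23.3522, 20.1185) (27.6034, 0) (39, 0) (39, 16.3483)]  |A|=243.6052
9. canonical 5-gon: [(23.686, 20.1732) (23.3522, 20.1185) (27.6034, 0) (39, 0) (39, 16.3483)]
10. shoelace: 243.6052

Area of P5's cell: 243.6052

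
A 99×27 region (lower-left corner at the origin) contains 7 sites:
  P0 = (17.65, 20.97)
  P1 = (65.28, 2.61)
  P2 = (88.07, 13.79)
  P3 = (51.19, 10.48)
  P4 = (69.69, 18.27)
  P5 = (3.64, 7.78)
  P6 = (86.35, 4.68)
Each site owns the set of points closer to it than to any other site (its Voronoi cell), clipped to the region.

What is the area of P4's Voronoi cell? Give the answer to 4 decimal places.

1. box [0,99]×[0,27]: [(0, 0) (99, 0) (99, 27) (0, 27)]
2. ⊥bis P4·P0 via (43.67,19.62): [(42.6521, 0) (99, 0) (99, 27) (44.0529, 27)]  |A|=1502.4832
3. ⊥bis P4·P1 via (67.485,10.44): [(43.5435, 17.1821) (99, 1.5651) (99, 27) (44.0529, 27)]  |A|=974.9969
4. ⊥bis P4·P2 via (78.88,16.03): [(43.5435, 17.1821) (76.8731, 7.7962) (81.5539, 27) (44.0529, 27)]  |A|=526.0829
5. ⊥bis P4·P3 via (60.44,14.375): [(61.3721, 12.1615) (76.8731, 7.7962) (81.5539, 27) (55.1239, 27)]  |A|=355.1465
6. ⊥bis P4·P5 via (36.665,13.025): [(61.3721, 12.1615) (76.8731, 7.7962) (81.5539, 27) (55.1239, 27)]  |A|=355.1465
7. ⊥bis P4·P6 via (78.02,11.475): [(61.3721, 12.1615) (75.3655, 8.2208) (77.6631, 11.0375) (81.5539, 27) (55.1239, 27)]  |A|=352.5356
8. canonical 5-gon: [(61.3721, 12.1615) (75.3655, 8.2208) (77.6631, 11.0375) (81.5539, 27) (55.1239, 27)]
9. shoelace: 352.5356

Area of P4's cell: 352.5356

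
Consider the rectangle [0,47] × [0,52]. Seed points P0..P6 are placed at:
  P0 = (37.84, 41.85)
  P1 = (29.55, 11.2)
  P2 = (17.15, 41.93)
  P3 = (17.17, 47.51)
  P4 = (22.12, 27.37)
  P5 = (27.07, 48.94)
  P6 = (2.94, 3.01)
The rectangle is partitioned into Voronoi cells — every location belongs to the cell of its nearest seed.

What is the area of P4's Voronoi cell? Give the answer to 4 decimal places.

Area of P4's cell: 491.5131

1. box [0,47]×[0,52]: [(0, 0) (47, 0) (47, 52) (0, 52)]
2. ⊥bis P4·P0 via (29.98,34.61): [(0, 0) (47, 0) (47, 16.1325) (13.9617, 52) (0, 52)]  |A|=1851.4997
3. ⊥bis P4·P1 via (25.835,19.285): [(0, 7.414) (38.6656, 25.1806) (13.9617, 52) (0, 52)]  |A|=1049.1955
4. ⊥bis P4·P2 via (19.635,34.65): [(0, 27.9477) (0, 7.414) (38.6656, 25.1806) (27.4774, 37.327)]  |A|=616.3177
5. ⊥bis P4·P3 via (19.645,37.44): [(0, 27.9477) (0, 7.414) (38.6656, 25.1806) (27.4774, 37.327)]  |A|=616.3177
6. ⊥bis P4·P5 via (24.595,38.155): [(0, 27.9477) (0, 7.414) (38.6656, 25.1806) (27.4774, 37.327)]  |A|=616.3177
7. ⊥bis P4·P6 via (12.53,15.19): [(0, 27.9477) (0, 25.0556) (14.1489, 13.9153) (38.6656, 25.1806) (27.4774, 37.327)]  |A|=491.5131
8. canonical 5-gon: [(0, 27.9477) (0, 25.0556) (14.1489, 13.9153) (38.6656, 25.1806) (27.4774, 37.327)]
9. shoelace: 491.5131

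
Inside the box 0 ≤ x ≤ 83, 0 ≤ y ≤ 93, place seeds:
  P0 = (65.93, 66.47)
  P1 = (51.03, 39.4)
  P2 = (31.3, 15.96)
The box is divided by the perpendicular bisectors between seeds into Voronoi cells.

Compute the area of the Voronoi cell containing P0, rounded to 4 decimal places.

1. box [0,83]×[0,93]: [(0, 0) (83, 0) (83, 93) (0, 93)]
2. ⊥bis P0·P1 via (58.48,52.935): [(0, 85.1238) (83, 39.4386) (83, 93) (0, 93)]  |A|=2549.6593
3. ⊥bis P0·P2 via (48.615,41.215): [(0, 85.1238) (83, 39.4386) (83, 93) (0, 93)]  |A|=2549.6593
4. canonical 4-gon: [(0, 85.1238) (83, 39.4386) (83, 93) (0, 93)]
5. shoelace: 2549.6593

Area of P0's cell: 2549.6593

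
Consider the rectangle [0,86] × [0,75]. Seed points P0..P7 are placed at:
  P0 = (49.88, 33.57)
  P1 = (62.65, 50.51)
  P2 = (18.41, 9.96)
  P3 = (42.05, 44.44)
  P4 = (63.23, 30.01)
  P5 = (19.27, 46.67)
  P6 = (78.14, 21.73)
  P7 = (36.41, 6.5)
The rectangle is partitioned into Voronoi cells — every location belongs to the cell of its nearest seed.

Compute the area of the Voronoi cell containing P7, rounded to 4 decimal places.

1. box [0,86]×[0,75]: [(0, 0) (86, 0) (86, 75) (0, 75)]
2. ⊥bis P7·P0 via (43.145,20.035): [(0, 41.5039) (0, 0) (83.4084, 0)]  |A|=1730.8861
3. ⊥bis P7·P1 via (49.53,28.505): [(0, 41.5039) (0, 0) (83.4084, 0)]  |A|=1730.8861
4. ⊥bis P7·P2 via (27.41,8.23): [(30.8547, 26.1506) (25.828, 0) (83.4084, 0)]  |A|=752.8809
5. ⊥bis P7·P3 via (39.23,25.47): [(30.8547, 26.1506) (25.828, 0) (83.4084, 0)]  |A|=752.8809
6. ⊥bis P7·P4 via (49.82,18.255): [(52.2166, 15.521) (30.8547, 26.1506) (25.828, 0) (65.8221, 0)]  |A|=616.4025
7. ⊥bis P7·P5 via (27.84,26.585): [(52.2166, 15.521) (30.8547, 26.1506) (25.828, 0) (65.8221, 0)]  |A|=616.4025
8. ⊥bis P7·P6 via (57.275,14.115): [(60.0042, 6.6369) (52.2166, 15.521) (30.8547, 26.1506) (25.828, 0) (62.4265, 0)]  |A|=605.1344
9. canonical 5-gon: [(60.0042, 6.6369) (52.2166, 15.521) (30.8547, 26.1506) (25.828, 0) (62.4265, 0)]
10. shoelace: 605.1344

Area of P7's cell: 605.1344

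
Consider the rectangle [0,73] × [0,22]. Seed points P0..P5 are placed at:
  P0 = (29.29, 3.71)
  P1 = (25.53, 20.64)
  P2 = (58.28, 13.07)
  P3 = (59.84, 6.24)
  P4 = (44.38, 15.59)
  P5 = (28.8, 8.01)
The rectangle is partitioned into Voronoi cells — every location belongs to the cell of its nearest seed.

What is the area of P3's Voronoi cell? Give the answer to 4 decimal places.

Area of P3's cell: 251.5505

1. box [0,73]×[0,22]: [(0, 0) (73, 0) (73, 22) (0, 22)]
2. ⊥bis P3·P0 via (44.565,4.975): [(44.977, 0) (73, 0) (73, 22) (43.1551, 22)]  |A|=636.5471
3. ⊥bis P3·P1 via (42.685,13.44): [(43.6697, 15.7861) (44.977, 0) (73, 0) (73, 22) (46.2777, 22)]  |A|=626.8455
4. ⊥bis P3·P2 via (59.06,9.655): [(44.4537, 6.3189) (44.977, 0) (73, 0) (73, 12.839)]  |A|=271.789
5. ⊥bis P3·P4 via (52.11,10.915): [(50.1119, 7.6112) (45.5088, 0) (73, 0) (73, 12.839)]  |A|=251.5505
6. ⊥bis P3·P5 via (44.32,7.125): [(50.1119, 7.6112) (45.5088, 0) (73, 0) (73, 12.839)]  |A|=251.5505
7. canonical 4-gon: [(50.1119, 7.6112) (45.5088, 0) (73, 0) (73, 12.839)]
8. shoelace: 251.5505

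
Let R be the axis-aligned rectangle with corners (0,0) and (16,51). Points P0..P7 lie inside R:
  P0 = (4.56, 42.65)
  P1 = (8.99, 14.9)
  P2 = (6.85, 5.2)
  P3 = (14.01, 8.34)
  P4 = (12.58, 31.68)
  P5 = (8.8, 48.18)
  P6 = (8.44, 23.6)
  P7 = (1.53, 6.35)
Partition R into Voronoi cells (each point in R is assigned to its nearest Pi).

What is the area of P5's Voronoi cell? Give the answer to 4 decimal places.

Area of P5's cell: 101.3963

1. box [0,16]×[0,51]: [(0, 0) (16, 0) (16, 51) (0, 51)]
2. ⊥bis P5·P0 via (6.68,45.415): [(0, 50.5367) (16, 38.2691) (16, 51) (0, 51)]  |A|=105.5533
3. ⊥bis P5·P1 via (8.895,31.54): [(0, 50.5367) (16, 38.2691) (16, 51) (0, 51)]  |A|=105.5533
4. ⊥bis P5·P2 via (7.825,26.69): [(0, 50.5367) (16, 38.2691) (16, 51) (0, 51)]  |A|=105.5533
5. ⊥bis P5·P3 via (11.405,28.26): [(0, 50.5367) (16, 38.2691) (16, 51) (0, 51)]  |A|=105.5533
6. ⊥bis P5·P4 via (10.69,39.93): [(0, 50.5367) (13.1105, 40.4845) (16, 41.1465) (16, 51) (0, 51)]  |A|=101.3963
7. ⊥bis P5·P6 via (8.62,35.89): [(0, 50.5367) (13.1105, 40.4845) (16, 41.1465) (16, 51) (0, 51)]  |A|=101.3963
8. ⊥bis P5·P7 via (5.165,27.265): [(0, 50.5367) (13.1105, 40.4845) (16, 41.1465) (16, 51) (0, 51)]  |A|=101.3963
9. canonical 5-gon: [(0, 50.5367) (13.1105, 40.4845) (16, 41.1465) (16, 51) (0, 51)]
10. shoelace: 101.3963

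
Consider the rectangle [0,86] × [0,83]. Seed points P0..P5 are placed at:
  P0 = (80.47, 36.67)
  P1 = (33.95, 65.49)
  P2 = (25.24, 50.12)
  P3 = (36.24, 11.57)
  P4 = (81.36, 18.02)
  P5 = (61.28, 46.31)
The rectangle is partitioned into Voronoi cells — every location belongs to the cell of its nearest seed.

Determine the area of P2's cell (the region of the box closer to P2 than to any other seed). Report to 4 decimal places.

Area of P2's cell: 1463.7990

1. box [0,86]×[0,83]: [(0, 0) (86, 0) (86, 83) (0, 83)]
2. ⊥bis P2·P0 via (52.855,43.395): [(0, 0) (42.2871, 0) (62.4999, 83) (0, 83)]  |A|=4348.6618
3. ⊥bis P2·P1 via (29.595,57.805): [(0, 74.5761) (0, 0) (42.2871, 0) (53.118, 44.4748)]  |A|=2921.0227
4. ⊥bis P2·P3 via (30.74,30.845): [(0, 74.5761) (0, 22.0735) (51.222, 36.6894) (53.118, 44.4748)]  |A|=1579.9521
5. ⊥bis P2·P4 via (53.3,34.07): [(0, 74.5761) (0, 22.0735) (51.222, 36.6894) (53.118, 44.4748)]  |A|=1579.9521
6. ⊥bis P2·P5 via (43.26,48.215): [(43.4441, 49.9569) (0, 74.5761) (0, 22.0735) (41.756, 33.9884)]  |A|=1463.799
7. canonical 4-gon: [(43.4441, 49.9569) (0, 74.5761) (0, 22.0735) (41.756, 33.9884)]
8. shoelace: 1463.799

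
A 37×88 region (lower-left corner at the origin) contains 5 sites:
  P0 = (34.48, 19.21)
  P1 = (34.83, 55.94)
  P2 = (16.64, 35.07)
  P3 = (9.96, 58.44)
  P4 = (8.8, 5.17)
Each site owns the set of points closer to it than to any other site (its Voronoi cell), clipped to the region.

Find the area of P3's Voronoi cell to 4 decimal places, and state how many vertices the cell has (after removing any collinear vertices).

Area of P3's cell: 981.6745 (4 vertices)

1. box [0,37]×[0,88]: [(0, 0) (37, 0) (37, 88) (0, 88)]
2. ⊥bis P3·P0 via (22.22,38.825): [(0, 24.9368) (37, 48.063) (37, 88) (0, 88)]  |A|=1905.5044
3. ⊥bis P3·P1 via (22.395,57.19): [(0, 24.9368) (20.4369, 37.7105) (25.4921, 88) (0, 88)]  |A|=1285.4
4. ⊥bis P3·P2 via (13.3,46.755): [(0, 42.9534) (21.5841, 49.1229) (25.4921, 88) (0, 88)]  |A|=981.6745
5. ⊥bis P3·P4 via (9.38,31.805): [(0, 42.9534) (21.5841, 49.1229) (25.4921, 88) (0, 88)]  |A|=981.6745
6. canonical 4-gon: [(0, 42.9534) (21.5841, 49.1229) (25.4921, 88) (0, 88)]
7. shoelace: 981.6745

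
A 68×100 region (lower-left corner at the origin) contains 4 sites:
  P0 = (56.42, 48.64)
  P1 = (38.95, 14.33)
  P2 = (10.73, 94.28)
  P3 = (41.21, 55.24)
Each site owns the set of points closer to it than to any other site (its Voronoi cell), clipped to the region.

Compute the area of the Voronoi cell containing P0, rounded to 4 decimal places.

1. box [0,68]×[0,100]: [(0, 0) (68, 0) (68, 100) (0, 100)]
2. ⊥bis P0·P1 via (47.685,31.485): [(0, 55.7653) (68, 21.141) (68, 100) (0, 100)]  |A|=4185.1863
3. ⊥bis P0·P2 via (33.575,71.46): [(11.8634, 49.7247) (68, 21.141) (68, 100) (62.0838, 100)]  |A|=2362.157
4. ⊥bis P0·P3 via (48.815,51.94): [(41.3408, 34.7153) (68, 21.141) (68, 96.1527)]  |A|=999.8764
5. canonical 3-gon: [(41.3408, 34.7153) (68, 21.141) (68, 96.1527)]
6. shoelace: 999.8764

Area of P0's cell: 999.8764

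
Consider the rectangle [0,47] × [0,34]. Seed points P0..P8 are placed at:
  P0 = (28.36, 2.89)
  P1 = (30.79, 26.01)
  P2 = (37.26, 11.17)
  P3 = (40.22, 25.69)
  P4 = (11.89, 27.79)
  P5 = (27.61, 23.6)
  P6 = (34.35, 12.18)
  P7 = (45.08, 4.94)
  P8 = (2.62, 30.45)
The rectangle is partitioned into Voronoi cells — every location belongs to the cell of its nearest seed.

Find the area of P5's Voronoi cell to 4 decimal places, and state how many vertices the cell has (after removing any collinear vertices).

Area of P5's cell: 183.2109 (5 vertices)

1. box [0,47]×[0,34]: [(0, 0) (47, 0) (47, 34) (0, 34)]
2. ⊥bis P5·P0 via (27.985,13.245): [(0, 12.2315) (47, 13.9336) (47, 34) (0, 34)]  |A|=983.1188
3. ⊥bis P5·P1 via (29.2,24.805): [(0, 12.2315) (37.6944, 13.5966) (22.2315, 34) (0, 34)]  |A|=637.073
4. ⊥bis P5·P2 via (32.435,17.385): [(0, 12.2315) (27.0591, 13.2115) (33.9386, 18.5523) (22.2315, 34) (0, 34)]  |A|=609.997
5. ⊥bis P5·P3 via (33.915,24.645): [(0, 12.2315) (27.0591, 13.2115) (33.9386, 18.5523) (22.2315, 34) (0, 34)]  |A|=609.997
6. ⊥bis P5·P4 via (19.75,25.695): [(16.319, 12.8225) (27.0591, 13.2115) (33.9386, 18.5523) (22.2315, 34) (21.9636, 34)]  |A|=199.8106
7. ⊥bis P5·P6 via (30.98,17.89): [(16.319, 12.8225) (22.791, 13.0569) (33.3711, 19.3012) (22.2315, 34) (21.9636, 34)]  |A|=183.2109
8. ⊥bis P5·P7 via (36.345,14.27): [(16.319, 12.8225) (22.791, 13.0569) (33.3711, 19.3012) (22.2315, 34) (21.9636, 34)]  |A|=183.2109
9. ⊥bis P5·P8 via (15.115,27.025): [(16.319, 12.8225) (22.791, 13.0569) (33.3711, 19.3012) (22.2315, 34) (21.9636, 34)]  |A|=183.2109
10. canonical 5-gon: [(16.319, 12.8225) (22.791, 13.0569) (33.3711, 19.3012) (22.2315, 34) (21.9636, 34)]
11. shoelace: 183.2109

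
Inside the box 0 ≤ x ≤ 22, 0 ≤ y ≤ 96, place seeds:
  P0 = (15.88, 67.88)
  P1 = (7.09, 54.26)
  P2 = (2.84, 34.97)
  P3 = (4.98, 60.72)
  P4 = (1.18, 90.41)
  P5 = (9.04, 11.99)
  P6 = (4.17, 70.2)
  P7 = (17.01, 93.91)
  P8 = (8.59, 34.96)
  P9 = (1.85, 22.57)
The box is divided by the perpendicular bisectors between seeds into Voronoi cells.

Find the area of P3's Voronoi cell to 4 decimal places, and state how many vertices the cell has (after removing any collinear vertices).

Area of P3's cell: 93.4448 (4 vertices)

1. box [0,22]×[0,96]: [(0, 0) (22, 0) (22, 96) (0, 96)]
2. ⊥bis P3·P0 via (10.43,64.3): [(0, 80.1781) (0, 0) (22, 0) (22, 46.6865)]  |A|=1395.5098
3. ⊥bis P3·P1 via (6.035,57.49): [(13.3367, 59.8749) (0, 80.1781) (0, 55.5188)]  |A|=164.4371
4. ⊥bis P3·P2 via (3.91,47.845): [(13.3367, 59.8749) (0, 80.1781) (0, 55.5188)]  |A|=164.4371
5. ⊥bis P3·P4 via (3.08,75.565): [(13.3367, 59.8749) (3.0341, 75.5591) (0, 75.1708) (0, 55.5188)]  |A|=156.8408
6. ⊥bis P3·P5 via (7.01,36.355): [(13.3367, 59.8749) (3.0341, 75.5591) (0, 75.1708) (0, 55.5188)]  |A|=156.8408
7. ⊥bis P3·P6 via (4.575,65.46): [(13.3367, 59.8749) (9.3974, 65.872) (0, 65.0691) (0, 55.5188)]  |A|=93.4448
8. ⊥bis P3·P7 via (10.995,77.315): [(13.3367, 59.8749) (9.3974, 65.872) (0, 65.0691) (0, 55.5188)]  |A|=93.4448
9. ⊥bis P3·P8 via (6.785,47.84): [(13.3367, 59.8749) (9.3974, 65.872) (0, 65.0691) (0, 55.5188)]  |A|=93.4448
10. ⊥bis P3·P9 via (3.415,41.645): [(13.3367, 59.8749) (9.3974, 65.872) (0, 65.0691) (0, 55.5188)]  |A|=93.4448
11. canonical 4-gon: [(13.3367, 59.8749) (9.3974, 65.872) (0, 65.0691) (0, 55.5188)]
12. shoelace: 93.4448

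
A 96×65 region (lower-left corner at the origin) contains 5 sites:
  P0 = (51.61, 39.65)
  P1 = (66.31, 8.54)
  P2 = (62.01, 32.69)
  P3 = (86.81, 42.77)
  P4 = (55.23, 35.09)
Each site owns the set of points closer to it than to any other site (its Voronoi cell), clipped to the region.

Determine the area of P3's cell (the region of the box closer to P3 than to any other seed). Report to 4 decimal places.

Area of P3's cell: 1058.6875

1. box [0,96]×[0,65]: [(0, 0) (96, 0) (96, 65) (0, 65)]
2. ⊥bis P3·P0 via (69.21,41.21): [(72.8627, 0) (96, 0) (96, 65) (67.1013, 65)]  |A|=1691.1685
3. ⊥bis P3·P1 via (76.56,25.655): [(70.254, 29.4316) (96, 14.0126) (96, 65) (67.1013, 65)]  |A|=1170.3007
4. ⊥bis P3·P2 via (74.41,37.73): [(68.1542, 53.1212) (80.2052, 23.4719) (96, 14.0126) (96, 65) (67.1013, 65)]  |A|=1058.6875
5. ⊥bis P3·P4 via (71.02,38.93): [(68.1542, 53.1212) (80.2052, 23.4719) (96, 14.0126) (96, 65) (67.1013, 65)]  |A|=1058.6875
6. canonical 5-gon: [(68.1542, 53.1212) (80.2052, 23.4719) (96, 14.0126) (96, 65) (67.1013, 65)]
7. shoelace: 1058.6875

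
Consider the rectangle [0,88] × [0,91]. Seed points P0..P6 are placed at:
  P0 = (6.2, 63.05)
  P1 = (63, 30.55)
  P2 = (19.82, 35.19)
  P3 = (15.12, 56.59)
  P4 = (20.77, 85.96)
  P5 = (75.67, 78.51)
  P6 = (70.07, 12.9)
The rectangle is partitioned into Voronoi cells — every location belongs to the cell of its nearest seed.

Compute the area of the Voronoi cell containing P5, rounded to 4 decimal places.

Area of P5's cell: 1457.6229

1. box [0,88]×[0,91]: [(0, 0) (88, 0) (88, 91) (0, 91)]
2. ⊥bis P5·P0 via (40.935,70.78): [(56.6865, 0) (88, 0) (88, 91) (36.4352, 91)]  |A|=3770.9613
3. ⊥bis P5·P1 via (69.335,54.53): [(43.0032, 61.4863) (88, 49.5991) (88, 91) (36.4352, 91)]  |A|=1692.3874
4. ⊥bis P5·P2 via (47.745,56.85): [(42.5423, 63.5575) (44.4441, 61.1056) (88, 49.5991) (88, 91) (36.4352, 91)]  |A|=1690.9829
5. ⊥bis P5·P3 via (45.395,67.55): [(48.0752, 60.1464) (88, 49.5991) (88, 91) (36.9058, 91)]  |A|=1614.6821
6. ⊥bis P5·P4 via (48.22,82.235): [(46.0003, 65.8779) (48.0752, 60.1464) (88, 49.5991) (88, 91) (49.4094, 91)]  |A|=1457.6229
7. ⊥bis P5·P6 via (72.87,45.705): [(46.0003, 65.8779) (48.0752, 60.1464) (88, 49.5991) (88, 91) (49.4094, 91)]  |A|=1457.6229
8. canonical 5-gon: [(46.0003, 65.8779) (48.0752, 60.1464) (88, 49.5991) (88, 91) (49.4094, 91)]
9. shoelace: 1457.6229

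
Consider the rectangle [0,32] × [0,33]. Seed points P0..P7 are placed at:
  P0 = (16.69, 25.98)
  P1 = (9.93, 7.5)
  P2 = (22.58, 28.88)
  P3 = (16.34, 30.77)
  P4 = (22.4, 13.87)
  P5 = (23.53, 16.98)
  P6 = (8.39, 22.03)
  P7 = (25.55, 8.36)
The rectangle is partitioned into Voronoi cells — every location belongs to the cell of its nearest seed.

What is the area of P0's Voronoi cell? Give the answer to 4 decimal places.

Area of P0's cell: 69.0415

1. box [0,32]×[0,33]: [(0, 0) (32, 0) (32, 33) (0, 33)]
2. ⊥bis P0·P1 via (13.31,16.74): [(0, 21.6088) (32, 9.9032) (32, 33) (0, 33)]  |A|=551.8081
3. ⊥bis P0·P2 via (19.635,27.43): [(0, 21.6088) (27.4439, 11.5698) (16.8926, 33) (0, 33)]  |A|=337.315
4. ⊥bis P0·P3 via (16.515,28.375): [(0, 27.1683) (0, 21.6088) (27.4439, 11.5698) (19.0775, 28.5622)]  |A|=244.2049
5. ⊥bis P0·P4 via (19.545,19.925): [(0, 27.1683) (0, 21.6088) (13.0172, 16.8471) (22.617, 21.3735) (19.0775, 28.5622)]  |A|=186.2242
6. ⊥bis P0·P5 via (20.11,21.48): [(0, 27.1683) (0, 21.6088) (13.0172, 16.8471) (15.6433, 18.0853) (21.8962, 22.8375) (19.0775, 28.5622)]  |A|=179.9343
7. ⊥bis P0·P6 via (12.54,24.005): [(10.6638, 27.9475) (15.4096, 17.9751) (15.6433, 18.0853) (21.8962, 22.8375) (19.0775, 28.5622)]  |A|=69.0415
8. ⊥bis P0·P7 via (21.12,17.17): [(10.6638, 27.9475) (15.4096, 17.9751) (15.6433, 18.0853) (21.8962, 22.8375) (19.0775, 28.5622)]  |A|=69.0415
9. canonical 5-gon: [(10.6638, 27.9475) (15.4096, 17.9751) (15.6433, 18.0853) (21.8962, 22.8375) (19.0775, 28.5622)]
10. shoelace: 69.0415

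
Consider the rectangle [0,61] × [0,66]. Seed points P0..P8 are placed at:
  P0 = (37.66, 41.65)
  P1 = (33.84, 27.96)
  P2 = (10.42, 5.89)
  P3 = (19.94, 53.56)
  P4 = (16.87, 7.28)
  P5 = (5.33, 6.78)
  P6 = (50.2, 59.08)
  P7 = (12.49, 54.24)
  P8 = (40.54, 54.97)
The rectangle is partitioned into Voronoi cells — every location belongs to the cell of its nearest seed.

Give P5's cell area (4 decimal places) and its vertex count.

Area of P5's cell: 284.3763 (6 vertices)

1. box [0,61]×[0,66]: [(0, 0) (61, 0) (61, 66) (0, 66)]
2. ⊥bis P5·P0 via (21.495,24.215): [(0, 44.1443) (0, 0) (47.6124, 0)]  |A|=1050.9081
3. ⊥bis P5·P1 via (19.585,17.37): [(0, 43.733) (0, 0) (32.4891, 0)]  |A|=710.4235
4. ⊥bis P5·P2 via (7.875,6.335): [(11.6679, 28.027) (0, 43.733) (0, 0) (6.7673, 0)]  |A|=349.9702
5. ⊥bis P5·P3 via (12.635,30.17): [(11.6679, 28.027) (9.3028, 31.2107) (0, 34.1161) (0, 0) (6.7673, 0)]  |A|=305.2381
6. ⊥bis P5·P4 via (11.1,7.03): [(10.4837, 21.2544) (10.0987, 30.1393) (9.3028, 31.2107) (0, 34.1161) (0, 0) (6.7673, 0)]  |A|=298.6737
7. ⊥bis P5·P6 via (27.765,32.93): [(10.4837, 21.2544) (10.0987, 30.1393) (9.3028, 31.2107) (0, 34.1161) (0, 0) (6.7673, 0)]  |A|=298.6737
8. ⊥bis P5·P7 via (8.91,30.51): [(10.4837, 21.2544) (10.0987, 30.1393) (9.9386, 30.3548) (0, 31.8542) (0, 0) (6.7673, 0)]  |A|=284.3763
9. ⊥bis P5·P8 via (22.935,30.875): [(10.4837, 21.2544) (10.0987, 30.1393) (9.9386, 30.3548) (0, 31.8542) (0, 0) (6.7673, 0)]  |A|=284.3763
10. canonical 6-gon: [(10.4837, 21.2544) (10.0987, 30.1393) (9.9386, 30.3548) (0, 31.8542) (0, 0) (6.7673, 0)]
11. shoelace: 284.3763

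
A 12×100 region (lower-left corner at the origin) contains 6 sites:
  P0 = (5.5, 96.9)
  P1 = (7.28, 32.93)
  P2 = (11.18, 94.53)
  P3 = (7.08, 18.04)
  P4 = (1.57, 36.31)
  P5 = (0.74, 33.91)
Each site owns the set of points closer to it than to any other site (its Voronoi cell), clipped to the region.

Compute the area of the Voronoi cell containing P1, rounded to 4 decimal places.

1. box [0,12]×[0,100]: [(0, 0) (12, 0) (12, 100) (0, 100)]
2. ⊥bis P1·P0 via (6.39,64.915): [(0, 64.7372) (0, 0) (12, 0) (12, 65.0711)]  |A|=778.8498
3. ⊥bis P1·P2 via (9.23,63.73): [(0, 64.3144) (0, 0) (12, 0) (12, 63.5546)]  |A|=767.214
4. ⊥bis P1·P3 via (7.18,25.485): [(0, 64.3144) (0, 25.5814) (12, 25.4203) (12, 63.5546)]  |A|=461.2038
5. ⊥bis P1·P4 via (4.425,34.62): [(0, 27.1446) (0, 25.5814) (12, 25.4203) (12, 47.4168)]  |A|=141.3585
6. ⊥bis P1·P5 via (4.01,33.42): [(4.1101, 34.088) (2.8297, 25.5434) (12, 25.4203) (12, 47.4168)]  |A|=126.0323
7. canonical 4-gon: [(4.1101, 34.088) (2.8297, 25.5434) (12, 25.4203) (12, 47.4168)]
8. shoelace: 126.0323

Area of P1's cell: 126.0323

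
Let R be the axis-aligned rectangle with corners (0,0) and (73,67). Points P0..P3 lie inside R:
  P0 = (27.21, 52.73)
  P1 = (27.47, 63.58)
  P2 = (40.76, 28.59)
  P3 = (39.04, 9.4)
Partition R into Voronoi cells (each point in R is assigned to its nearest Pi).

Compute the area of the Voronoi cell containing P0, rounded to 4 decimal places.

Area of P0's cell: 1183.5560

1. box [0,73]×[0,67]: [(0, 0) (73, 0) (73, 67) (0, 67)]
2. ⊥bis P0·P1 via (27.34,58.155): [(0, 58.8102) (0, 0) (73, 0) (73, 57.0608)]  |A|=4229.2913
3. ⊥bis P0·P2 via (33.985,40.66): [(63.605, 57.286) (0, 58.8102) (0, 21.5839)]  |A|=1183.8876
4. ⊥bis P0·P3 via (33.125,31.065): [(1.5168, 22.4353) (63.605, 57.286) (0, 58.8102) (0, 22.0212)]  |A|=1183.556
5. canonical 4-gon: [(1.5168, 22.4353) (63.605, 57.286) (0, 58.8102) (0, 22.0212)]
6. shoelace: 1183.556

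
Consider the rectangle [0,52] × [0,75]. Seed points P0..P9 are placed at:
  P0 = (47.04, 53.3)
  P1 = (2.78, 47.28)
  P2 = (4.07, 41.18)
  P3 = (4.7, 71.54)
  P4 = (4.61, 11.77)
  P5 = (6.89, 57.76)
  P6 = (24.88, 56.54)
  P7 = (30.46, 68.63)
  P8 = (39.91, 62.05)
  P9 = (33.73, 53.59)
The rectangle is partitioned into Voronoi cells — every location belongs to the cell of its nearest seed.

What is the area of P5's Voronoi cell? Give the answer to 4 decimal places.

Area of P5's cell: 217.6523

1. box [0,52]×[0,75]: [(0, 0) (52, 0) (52, 75) (0, 75)]
2. ⊥bis P5·P0 via (26.965,55.53): [(0, 0) (20.7965, 0) (29.1278, 75) (0, 75)]  |A|=1872.1624
3. ⊥bis P5·P1 via (4.835,52.52): [(0, 54.4162) (25.7208, 44.3291) (29.1278, 75) (0, 75)]  |A|=711.4036
4. ⊥bis P5·P2 via (5.48,49.47): [(0, 54.4162) (18.0741, 47.3279) (25.9059, 45.9959) (29.1278, 75) (0, 75)]  |A|=704.7535
5. ⊥bis P5·P3 via (5.795,64.65): [(0, 63.729) (0, 54.4162) (18.0741, 47.3279) (25.9059, 45.9959) (28.3767, 68.2388)]  |A|=446.3676
6. ⊥bis P5·P4 via (5.75,34.765): [(0, 63.729) (0, 54.4162) (18.0741, 47.3279) (25.9059, 45.9959) (28.3767, 68.2388)]  |A|=446.3676
7. ⊥bis P5·P6 via (15.885,57.15): [(16.5091, 66.3527) (0, 63.729) (0, 54.4162) (15.2929, 48.4187)]  |A|=217.6523
8. ⊥bis P5·P7 via (18.675,63.195): [(16.5091, 66.3527) (0, 63.729) (0, 54.4162) (15.2929, 48.4187)]  |A|=217.6523
9. ⊥bis P5·P8 via (23.4,59.905): [(16.5091, 66.3527) (0, 63.729) (0, 54.4162) (15.2929, 48.4187)]  |A|=217.6523
10. ⊥bis P5·P9 via (20.31,55.675): [(16.5091, 66.3527) (0, 63.729) (0, 54.4162) (15.2929, 48.4187)]  |A|=217.6523
11. canonical 4-gon: [(16.5091, 66.3527) (0, 63.729) (0, 54.4162) (15.2929, 48.4187)]
12. shoelace: 217.6523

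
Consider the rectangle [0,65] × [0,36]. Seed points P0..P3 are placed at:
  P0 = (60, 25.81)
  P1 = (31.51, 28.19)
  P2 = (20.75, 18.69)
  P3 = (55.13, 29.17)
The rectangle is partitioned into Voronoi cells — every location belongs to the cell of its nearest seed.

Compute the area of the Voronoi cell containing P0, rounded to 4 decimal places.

Area of P0's cell: 481.9976

1. box [0,65]×[0,36]: [(0, 0) (65, 0) (65, 36) (0, 36)]
2. ⊥bis P0·P1 via (45.755,27): [(43.4995, 0) (65, 0) (65, 36) (46.5068, 36)]  |A|=719.8863
3. ⊥bis P0·P2 via (40.375,22.25): [(43.7869, 3.4412) (44.4112, 0) (65, 0) (65, 36) (46.5068, 36)]  |A|=718.3177
4. ⊥bis P0·P3 via (57.565,27.49): [(44.1746, 8.0819) (43.7869, 3.4412) (44.4112, 0) (65, 0) (65, 36) (63.4364, 36)]  |A|=481.9976
5. canonical 6-gon: [(44.1746, 8.0819) (43.7869, 3.4412) (44.4112, 0) (65, 0) (65, 36) (63.4364, 36)]
6. shoelace: 481.9976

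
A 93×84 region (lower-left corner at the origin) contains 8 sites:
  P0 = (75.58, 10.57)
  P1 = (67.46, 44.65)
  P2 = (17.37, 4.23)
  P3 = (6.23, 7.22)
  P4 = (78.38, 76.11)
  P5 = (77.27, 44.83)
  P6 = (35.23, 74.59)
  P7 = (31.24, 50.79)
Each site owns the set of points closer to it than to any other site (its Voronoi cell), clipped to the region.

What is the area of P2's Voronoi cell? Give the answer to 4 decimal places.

Area of P2's cell: 820.2355

1. box [0,93]×[0,84]: [(0, 0) (93, 0) (93, 84) (0, 84)]
2. ⊥bis P2·P0 via (46.475,7.4): [(0, 0) (47.281, 0) (38.132, 84) (0, 84)]  |A|=3587.3466
3. ⊥bis P2·P1 via (42.415,24.44): [(0, 77.0023) (0, 0) (47.281, 0) (44.963, 21.2824)]  |A|=2234.2534
4. ⊥bis P2·P3 via (11.8,5.725): [(23.2108, 48.2386) (10.2634, 0) (47.281, 0) (44.963, 21.2824)]  |A|=1093.0669
5. ⊥bis P2·P4 via (47.875,40.17): [(23.2108, 48.2386) (10.2634, 0) (47.281, 0) (44.963, 21.2824)]  |A|=1093.0669
6. ⊥bis P2·P5 via (47.32,24.53): [(23.2108, 48.2386) (10.2634, 0) (47.281, 0) (44.963, 21.2824)]  |A|=1093.0669
7. ⊥bis P2·P6 via (26.3,39.41): [(31.3744, 38.1219) (21.1893, 40.7073) (10.2634, 0) (47.281, 0) (44.963, 21.2824)]  |A|=1052.1001
8. ⊥bis P2·P7 via (24.305,27.51): [(44.8848, 21.3794) (18.1401, 29.3465) (10.2634, 0) (47.281, 0) (44.963, 21.2824)]  |A|=820.2355
9. canonical 5-gon: [(44.8848, 21.3794) (18.1401, 29.3465) (10.2634, 0) (47.281, 0) (44.963, 21.2824)]
10. shoelace: 820.2355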